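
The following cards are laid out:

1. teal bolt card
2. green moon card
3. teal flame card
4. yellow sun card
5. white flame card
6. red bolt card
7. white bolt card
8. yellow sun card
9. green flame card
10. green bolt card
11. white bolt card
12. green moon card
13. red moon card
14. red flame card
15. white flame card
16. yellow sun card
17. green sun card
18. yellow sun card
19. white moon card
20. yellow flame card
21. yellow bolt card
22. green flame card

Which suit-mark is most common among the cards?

flame

Counts by suit-mark: flame 7, bolt 6, sun 5, moon 4.
The maximum is 7, held uniquely by flame.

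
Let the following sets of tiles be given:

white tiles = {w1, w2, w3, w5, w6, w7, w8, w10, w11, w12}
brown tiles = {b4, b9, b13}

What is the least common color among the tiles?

brown

Counts by color: white 10, brown 3.
The minimum is 3, held uniquely by brown.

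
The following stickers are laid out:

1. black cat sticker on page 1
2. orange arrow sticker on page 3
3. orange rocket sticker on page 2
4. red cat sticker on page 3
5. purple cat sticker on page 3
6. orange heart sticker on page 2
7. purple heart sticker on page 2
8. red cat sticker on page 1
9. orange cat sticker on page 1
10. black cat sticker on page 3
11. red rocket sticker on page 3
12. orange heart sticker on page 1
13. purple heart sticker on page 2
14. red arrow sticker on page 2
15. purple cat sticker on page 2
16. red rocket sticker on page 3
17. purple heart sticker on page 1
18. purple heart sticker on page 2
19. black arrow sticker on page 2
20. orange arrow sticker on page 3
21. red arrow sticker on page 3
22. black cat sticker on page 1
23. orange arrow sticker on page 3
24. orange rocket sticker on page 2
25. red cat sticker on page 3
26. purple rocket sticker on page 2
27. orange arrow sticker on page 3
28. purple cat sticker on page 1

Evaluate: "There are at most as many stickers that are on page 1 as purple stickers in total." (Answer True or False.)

True

stickers on page 1: 7.
purple stickers: 8.
The claim requires 7 ≤ 8, which holds.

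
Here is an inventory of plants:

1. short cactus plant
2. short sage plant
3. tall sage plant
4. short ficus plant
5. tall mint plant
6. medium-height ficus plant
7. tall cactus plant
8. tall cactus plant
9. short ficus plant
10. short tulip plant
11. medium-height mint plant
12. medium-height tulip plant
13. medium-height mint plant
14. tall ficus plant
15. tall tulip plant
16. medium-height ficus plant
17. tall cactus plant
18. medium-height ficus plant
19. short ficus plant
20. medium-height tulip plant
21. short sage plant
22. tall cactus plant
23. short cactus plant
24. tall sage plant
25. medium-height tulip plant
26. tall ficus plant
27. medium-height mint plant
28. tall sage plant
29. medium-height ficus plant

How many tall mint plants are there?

1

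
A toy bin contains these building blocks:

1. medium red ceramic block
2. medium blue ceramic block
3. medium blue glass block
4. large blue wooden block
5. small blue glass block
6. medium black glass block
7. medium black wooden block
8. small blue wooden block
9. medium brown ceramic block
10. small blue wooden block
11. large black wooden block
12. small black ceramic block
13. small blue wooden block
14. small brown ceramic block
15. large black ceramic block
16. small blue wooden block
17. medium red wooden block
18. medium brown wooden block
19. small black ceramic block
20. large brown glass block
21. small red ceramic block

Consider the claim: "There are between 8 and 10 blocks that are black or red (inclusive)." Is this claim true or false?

True

There are 9 blocks that are black or red.
The claim requires 8 ≤ 9 ≤ 10, which holds.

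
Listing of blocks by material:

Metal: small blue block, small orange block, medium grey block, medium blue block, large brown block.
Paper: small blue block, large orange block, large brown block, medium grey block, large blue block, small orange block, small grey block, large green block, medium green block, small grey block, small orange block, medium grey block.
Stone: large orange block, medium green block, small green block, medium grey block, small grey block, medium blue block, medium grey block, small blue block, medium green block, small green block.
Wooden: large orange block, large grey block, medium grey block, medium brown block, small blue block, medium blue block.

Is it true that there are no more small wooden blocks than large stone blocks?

True

|small wooden blocks| = 1.
|large stone blocks| = 1.
The claim requires 1 ≤ 1, which holds.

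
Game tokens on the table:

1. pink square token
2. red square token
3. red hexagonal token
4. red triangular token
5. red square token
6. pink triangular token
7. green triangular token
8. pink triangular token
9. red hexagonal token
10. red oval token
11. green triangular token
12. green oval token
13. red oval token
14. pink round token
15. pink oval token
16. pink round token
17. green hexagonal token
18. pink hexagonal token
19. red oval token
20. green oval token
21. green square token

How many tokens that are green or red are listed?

14

green: 6; red: 8; together 6 + 8 = 14.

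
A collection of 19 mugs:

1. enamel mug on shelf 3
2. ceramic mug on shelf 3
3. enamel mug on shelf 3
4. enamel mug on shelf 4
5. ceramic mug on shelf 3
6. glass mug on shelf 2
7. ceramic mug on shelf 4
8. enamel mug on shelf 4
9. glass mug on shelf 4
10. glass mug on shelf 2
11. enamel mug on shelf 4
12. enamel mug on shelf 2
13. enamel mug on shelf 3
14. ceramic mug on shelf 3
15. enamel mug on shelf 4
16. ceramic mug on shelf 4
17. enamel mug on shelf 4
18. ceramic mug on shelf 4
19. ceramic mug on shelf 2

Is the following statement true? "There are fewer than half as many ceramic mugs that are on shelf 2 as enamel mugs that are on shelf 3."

True

|ceramic mugs on shelf 2| = 1.
|enamel mugs on shelf 3| = 3.
The claim requires 2 × 1 = 2 < 3, which holds.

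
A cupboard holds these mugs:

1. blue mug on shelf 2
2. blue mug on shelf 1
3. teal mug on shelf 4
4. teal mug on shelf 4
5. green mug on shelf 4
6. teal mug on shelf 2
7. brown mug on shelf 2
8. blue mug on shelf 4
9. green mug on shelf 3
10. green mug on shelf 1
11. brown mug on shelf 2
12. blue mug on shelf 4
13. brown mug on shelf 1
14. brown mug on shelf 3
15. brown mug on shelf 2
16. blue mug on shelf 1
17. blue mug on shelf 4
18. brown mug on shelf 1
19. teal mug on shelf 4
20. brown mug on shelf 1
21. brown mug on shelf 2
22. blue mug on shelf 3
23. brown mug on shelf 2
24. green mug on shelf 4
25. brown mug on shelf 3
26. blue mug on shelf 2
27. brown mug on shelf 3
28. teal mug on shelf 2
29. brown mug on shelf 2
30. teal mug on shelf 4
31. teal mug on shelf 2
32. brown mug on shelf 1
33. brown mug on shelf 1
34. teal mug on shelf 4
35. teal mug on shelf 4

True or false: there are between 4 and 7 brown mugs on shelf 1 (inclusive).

|brown mugs on shelf 1| = 5.
The claim requires 4 ≤ 5 ≤ 7, which holds.

True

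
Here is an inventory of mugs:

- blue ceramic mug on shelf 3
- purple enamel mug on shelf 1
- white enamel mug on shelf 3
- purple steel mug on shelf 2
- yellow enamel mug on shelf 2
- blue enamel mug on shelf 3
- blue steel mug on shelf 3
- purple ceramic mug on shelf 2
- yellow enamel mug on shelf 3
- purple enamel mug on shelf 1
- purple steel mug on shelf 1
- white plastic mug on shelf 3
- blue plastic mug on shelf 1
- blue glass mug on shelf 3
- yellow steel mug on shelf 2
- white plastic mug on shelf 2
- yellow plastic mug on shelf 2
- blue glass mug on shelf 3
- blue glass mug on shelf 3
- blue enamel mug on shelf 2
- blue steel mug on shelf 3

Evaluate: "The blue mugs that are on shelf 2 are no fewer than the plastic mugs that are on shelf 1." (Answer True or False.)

There is 1 blue mug on shelf 2.
There is 1 plastic mug on shelf 1.
The claim requires 1 ≥ 1, which holds.

True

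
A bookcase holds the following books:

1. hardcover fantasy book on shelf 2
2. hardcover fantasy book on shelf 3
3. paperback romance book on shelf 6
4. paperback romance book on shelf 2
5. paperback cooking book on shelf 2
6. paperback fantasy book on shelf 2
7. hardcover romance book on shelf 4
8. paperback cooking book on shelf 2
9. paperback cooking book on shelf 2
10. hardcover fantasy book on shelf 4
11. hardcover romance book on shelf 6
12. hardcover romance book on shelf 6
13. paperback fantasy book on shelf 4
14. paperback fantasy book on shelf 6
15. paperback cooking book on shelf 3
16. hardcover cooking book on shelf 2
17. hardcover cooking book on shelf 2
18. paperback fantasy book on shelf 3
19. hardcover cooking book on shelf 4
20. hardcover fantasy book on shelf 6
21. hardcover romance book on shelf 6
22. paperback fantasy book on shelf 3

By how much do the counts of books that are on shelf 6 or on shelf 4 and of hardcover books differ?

books on shelf 6 or on shelf 4: 10. hardcover books: 11.
|10 − 11| = 11 − 10 = 1.

1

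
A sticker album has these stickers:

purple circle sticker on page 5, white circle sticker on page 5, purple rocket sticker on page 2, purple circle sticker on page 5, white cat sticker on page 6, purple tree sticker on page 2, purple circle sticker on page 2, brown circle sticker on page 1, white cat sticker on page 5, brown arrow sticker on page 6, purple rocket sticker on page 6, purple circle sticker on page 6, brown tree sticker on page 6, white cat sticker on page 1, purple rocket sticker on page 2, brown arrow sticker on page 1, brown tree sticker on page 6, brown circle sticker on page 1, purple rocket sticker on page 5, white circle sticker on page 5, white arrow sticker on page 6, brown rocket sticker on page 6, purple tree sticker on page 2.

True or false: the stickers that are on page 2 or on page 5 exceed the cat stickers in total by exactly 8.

There are 11 stickers on page 2 or on page 5.
There are 3 cat stickers.
The claim requires 11 − 3 (= 8) to equal 8, which holds.

True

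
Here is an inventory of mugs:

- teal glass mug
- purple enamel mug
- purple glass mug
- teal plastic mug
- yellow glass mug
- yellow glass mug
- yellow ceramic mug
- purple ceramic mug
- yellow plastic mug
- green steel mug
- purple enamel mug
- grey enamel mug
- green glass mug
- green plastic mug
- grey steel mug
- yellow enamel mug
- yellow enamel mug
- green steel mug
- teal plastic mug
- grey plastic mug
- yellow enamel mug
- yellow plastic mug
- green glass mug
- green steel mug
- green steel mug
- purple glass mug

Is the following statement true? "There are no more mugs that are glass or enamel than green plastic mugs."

mugs that are glass or enamel: 13.
green plastic mugs: 1.
The claim requires 13 ≤ 1, which does not hold.

False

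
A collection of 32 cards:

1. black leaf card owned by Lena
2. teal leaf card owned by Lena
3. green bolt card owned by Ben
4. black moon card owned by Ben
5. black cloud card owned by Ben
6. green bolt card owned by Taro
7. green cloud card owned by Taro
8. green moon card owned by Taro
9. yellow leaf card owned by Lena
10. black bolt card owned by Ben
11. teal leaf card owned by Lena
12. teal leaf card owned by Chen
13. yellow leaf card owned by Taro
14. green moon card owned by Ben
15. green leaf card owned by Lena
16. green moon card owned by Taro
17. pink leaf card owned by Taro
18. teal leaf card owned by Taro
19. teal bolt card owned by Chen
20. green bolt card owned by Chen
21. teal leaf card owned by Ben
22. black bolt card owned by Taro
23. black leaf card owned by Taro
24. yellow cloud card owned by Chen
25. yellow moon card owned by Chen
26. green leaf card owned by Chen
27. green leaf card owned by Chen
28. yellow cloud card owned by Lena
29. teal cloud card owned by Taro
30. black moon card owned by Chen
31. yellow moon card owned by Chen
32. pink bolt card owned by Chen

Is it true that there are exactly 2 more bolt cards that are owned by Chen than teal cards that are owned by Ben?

True

Count of bolt cards owned by Chen: 3.
Count of teal cards owned by Ben: 1.
The claim requires 3 − 1 (= 2) to equal 2, which holds.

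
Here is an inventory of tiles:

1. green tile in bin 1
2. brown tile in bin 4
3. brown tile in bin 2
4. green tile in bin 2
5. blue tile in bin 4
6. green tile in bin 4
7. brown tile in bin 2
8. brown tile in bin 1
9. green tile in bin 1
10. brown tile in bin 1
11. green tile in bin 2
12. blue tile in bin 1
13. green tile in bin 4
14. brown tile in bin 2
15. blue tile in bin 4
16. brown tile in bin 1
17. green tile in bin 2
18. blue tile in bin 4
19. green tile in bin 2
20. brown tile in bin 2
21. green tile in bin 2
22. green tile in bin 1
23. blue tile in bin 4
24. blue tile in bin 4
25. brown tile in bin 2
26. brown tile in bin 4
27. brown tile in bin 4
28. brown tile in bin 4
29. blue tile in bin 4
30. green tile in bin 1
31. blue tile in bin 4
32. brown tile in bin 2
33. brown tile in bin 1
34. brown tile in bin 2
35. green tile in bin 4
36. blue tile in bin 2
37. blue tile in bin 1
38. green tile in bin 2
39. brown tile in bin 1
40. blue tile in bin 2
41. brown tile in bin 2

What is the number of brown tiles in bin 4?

4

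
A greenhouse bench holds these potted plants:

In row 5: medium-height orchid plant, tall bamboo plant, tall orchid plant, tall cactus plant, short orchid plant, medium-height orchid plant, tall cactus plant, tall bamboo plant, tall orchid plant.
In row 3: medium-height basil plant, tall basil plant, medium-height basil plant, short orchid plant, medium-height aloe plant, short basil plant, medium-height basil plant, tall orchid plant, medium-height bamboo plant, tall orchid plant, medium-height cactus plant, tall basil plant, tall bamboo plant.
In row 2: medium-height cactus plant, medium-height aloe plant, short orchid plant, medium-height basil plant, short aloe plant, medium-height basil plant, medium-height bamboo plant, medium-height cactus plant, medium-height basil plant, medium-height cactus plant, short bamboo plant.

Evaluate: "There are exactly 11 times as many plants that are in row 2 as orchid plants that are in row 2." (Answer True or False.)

True

|plants in row 2| = 11.
|orchid plants in row 2| = 1.
The claim requires 11 = 11 × 1 = 11, which holds.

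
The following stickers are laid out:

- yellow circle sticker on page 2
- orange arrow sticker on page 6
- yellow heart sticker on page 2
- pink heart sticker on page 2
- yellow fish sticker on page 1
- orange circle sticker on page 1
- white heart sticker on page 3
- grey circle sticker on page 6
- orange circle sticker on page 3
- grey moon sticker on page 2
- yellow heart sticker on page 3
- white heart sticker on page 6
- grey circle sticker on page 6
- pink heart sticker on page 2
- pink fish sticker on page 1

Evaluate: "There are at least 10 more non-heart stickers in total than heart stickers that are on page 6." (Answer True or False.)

non-heart stickers: 9.
heart stickers on page 6: 1.
The claim requires 9 − 1 = 8 ≥ 10, which does not hold.

False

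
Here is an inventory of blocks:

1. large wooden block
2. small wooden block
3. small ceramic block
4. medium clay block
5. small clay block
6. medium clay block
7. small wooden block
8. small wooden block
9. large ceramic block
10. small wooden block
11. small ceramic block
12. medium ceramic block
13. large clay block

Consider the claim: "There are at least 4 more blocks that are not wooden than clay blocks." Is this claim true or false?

|blocks that are not wooden| = 8.
|clay blocks| = 4.
The claim requires 8 − 4 = 4 ≥ 4, which holds.

True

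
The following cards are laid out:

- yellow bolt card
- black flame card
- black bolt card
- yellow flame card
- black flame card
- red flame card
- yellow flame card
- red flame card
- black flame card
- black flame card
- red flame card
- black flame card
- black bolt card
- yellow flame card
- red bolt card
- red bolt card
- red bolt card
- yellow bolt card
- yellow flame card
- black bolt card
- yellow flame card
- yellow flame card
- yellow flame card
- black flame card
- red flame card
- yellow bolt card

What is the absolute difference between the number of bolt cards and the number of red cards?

2

bolt cards: 9. red cards: 7.
|9 − 7| = 9 − 7 = 2.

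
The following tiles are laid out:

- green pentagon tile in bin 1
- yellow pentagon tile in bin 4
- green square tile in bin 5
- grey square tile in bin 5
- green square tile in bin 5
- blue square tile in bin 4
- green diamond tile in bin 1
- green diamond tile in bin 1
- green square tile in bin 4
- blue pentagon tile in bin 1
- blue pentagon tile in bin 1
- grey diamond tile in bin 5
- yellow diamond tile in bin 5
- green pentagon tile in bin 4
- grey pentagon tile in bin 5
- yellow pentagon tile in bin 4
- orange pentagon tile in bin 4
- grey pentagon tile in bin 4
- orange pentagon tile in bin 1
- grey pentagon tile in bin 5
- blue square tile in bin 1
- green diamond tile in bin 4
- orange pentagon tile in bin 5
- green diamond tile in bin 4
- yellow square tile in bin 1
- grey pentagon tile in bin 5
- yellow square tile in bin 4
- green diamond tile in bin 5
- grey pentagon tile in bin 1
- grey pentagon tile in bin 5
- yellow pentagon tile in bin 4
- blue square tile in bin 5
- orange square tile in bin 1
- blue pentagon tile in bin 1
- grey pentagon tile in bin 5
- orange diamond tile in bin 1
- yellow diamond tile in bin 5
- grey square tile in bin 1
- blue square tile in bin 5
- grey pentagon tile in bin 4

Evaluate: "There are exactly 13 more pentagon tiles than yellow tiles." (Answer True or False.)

|pentagon tiles| = 19.
|yellow tiles| = 7.
The claim requires 19 − 7 (= 12) to equal 13, which does not hold.

False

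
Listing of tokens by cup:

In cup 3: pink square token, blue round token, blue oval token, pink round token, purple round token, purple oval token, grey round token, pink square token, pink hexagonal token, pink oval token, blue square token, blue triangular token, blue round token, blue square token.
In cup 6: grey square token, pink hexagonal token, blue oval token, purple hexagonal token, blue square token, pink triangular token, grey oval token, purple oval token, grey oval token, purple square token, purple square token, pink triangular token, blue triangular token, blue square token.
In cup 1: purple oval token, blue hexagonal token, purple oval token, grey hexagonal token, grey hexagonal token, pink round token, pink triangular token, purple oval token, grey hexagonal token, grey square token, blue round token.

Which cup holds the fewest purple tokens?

cup 3

Counts by cup (restricted to purple tokens): cup 6→4, cup 1→3, cup 3→2.
The minimum is 2, held uniquely by cup 3.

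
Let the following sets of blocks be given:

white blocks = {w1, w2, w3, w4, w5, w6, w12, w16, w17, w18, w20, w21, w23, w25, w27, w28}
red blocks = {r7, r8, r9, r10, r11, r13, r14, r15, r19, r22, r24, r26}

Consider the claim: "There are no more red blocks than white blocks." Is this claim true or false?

True

|red blocks| = 12.
|white blocks| = 16.
The claim requires 12 ≤ 16, which holds.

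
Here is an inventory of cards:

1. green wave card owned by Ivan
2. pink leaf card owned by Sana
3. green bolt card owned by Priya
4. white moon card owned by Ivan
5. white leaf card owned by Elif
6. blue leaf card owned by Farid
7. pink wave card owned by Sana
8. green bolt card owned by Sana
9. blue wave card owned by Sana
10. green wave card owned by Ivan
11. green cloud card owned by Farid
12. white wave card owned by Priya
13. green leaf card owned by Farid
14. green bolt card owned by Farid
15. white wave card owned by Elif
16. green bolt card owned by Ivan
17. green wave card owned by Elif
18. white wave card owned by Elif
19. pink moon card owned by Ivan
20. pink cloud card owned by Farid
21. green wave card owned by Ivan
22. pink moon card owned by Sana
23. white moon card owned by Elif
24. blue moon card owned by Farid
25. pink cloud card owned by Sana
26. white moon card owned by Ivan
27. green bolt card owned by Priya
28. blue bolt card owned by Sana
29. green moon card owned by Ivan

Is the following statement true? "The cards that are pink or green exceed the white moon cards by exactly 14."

False

cards that are pink or green: 18.
white moon cards: 3.
The claim requires 18 − 3 (= 15) to equal 14, which does not hold.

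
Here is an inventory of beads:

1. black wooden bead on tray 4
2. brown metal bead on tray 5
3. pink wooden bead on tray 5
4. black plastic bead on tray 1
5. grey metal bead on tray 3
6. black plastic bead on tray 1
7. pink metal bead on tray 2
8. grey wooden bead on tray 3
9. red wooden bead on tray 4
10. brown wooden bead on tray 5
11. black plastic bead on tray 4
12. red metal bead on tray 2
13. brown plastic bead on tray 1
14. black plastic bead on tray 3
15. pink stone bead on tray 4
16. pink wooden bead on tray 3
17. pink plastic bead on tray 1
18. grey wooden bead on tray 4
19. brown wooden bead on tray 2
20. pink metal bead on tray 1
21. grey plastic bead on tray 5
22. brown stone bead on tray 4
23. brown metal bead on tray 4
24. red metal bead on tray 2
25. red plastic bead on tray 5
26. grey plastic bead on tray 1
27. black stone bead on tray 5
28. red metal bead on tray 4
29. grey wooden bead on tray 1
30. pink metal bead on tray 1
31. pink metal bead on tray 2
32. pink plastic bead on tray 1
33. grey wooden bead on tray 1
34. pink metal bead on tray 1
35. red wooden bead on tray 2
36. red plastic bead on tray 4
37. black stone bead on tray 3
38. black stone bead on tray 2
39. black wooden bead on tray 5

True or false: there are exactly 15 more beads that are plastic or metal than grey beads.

True

|beads that are plastic or metal| = 22.
|grey beads| = 7.
The claim requires 22 − 7 (= 15) to equal 15, which holds.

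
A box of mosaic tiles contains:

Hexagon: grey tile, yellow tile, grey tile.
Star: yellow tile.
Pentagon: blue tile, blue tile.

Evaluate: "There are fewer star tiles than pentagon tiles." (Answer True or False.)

There is 1 star tile.
There are 2 pentagon tiles.
The claim requires 1 < 2, which holds.

True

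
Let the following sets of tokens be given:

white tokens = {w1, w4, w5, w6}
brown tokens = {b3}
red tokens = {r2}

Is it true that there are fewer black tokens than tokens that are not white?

True

black tokens: 0.
tokens that are not white: 2.
The claim requires 0 < 2, which holds.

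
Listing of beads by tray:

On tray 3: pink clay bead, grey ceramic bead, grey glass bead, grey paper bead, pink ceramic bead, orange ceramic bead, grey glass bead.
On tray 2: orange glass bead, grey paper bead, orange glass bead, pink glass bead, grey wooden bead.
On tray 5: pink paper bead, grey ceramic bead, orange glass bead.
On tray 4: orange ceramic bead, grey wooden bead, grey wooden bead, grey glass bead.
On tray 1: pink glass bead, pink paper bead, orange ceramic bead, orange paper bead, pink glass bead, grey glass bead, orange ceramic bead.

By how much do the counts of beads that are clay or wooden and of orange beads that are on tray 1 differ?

beads that are clay or wooden: 4. orange beads on tray 1: 3.
|4 − 3| = 4 − 3 = 1.

1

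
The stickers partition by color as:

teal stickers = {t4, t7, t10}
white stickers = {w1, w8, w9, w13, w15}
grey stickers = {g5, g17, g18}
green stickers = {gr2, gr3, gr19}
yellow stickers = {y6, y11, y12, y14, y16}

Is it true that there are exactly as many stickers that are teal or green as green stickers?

False

There are 6 stickers that are teal or green.
There are 3 green stickers.
The claim requires 6 = 3, which does not hold.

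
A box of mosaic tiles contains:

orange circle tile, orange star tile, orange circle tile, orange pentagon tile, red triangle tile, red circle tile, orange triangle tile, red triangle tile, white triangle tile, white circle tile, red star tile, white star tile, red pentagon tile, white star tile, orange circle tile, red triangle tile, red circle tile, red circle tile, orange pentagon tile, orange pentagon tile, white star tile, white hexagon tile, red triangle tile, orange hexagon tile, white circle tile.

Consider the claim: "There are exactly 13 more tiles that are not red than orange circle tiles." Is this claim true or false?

True

tiles that are not red: 16.
orange circle tiles: 3.
The claim requires 16 − 3 (= 13) to equal 13, which holds.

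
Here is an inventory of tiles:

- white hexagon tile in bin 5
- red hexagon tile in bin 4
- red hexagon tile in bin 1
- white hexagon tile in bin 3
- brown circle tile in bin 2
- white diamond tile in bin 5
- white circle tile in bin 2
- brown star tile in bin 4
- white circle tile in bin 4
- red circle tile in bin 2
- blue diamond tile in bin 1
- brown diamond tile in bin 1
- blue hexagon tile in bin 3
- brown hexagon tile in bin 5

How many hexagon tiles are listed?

6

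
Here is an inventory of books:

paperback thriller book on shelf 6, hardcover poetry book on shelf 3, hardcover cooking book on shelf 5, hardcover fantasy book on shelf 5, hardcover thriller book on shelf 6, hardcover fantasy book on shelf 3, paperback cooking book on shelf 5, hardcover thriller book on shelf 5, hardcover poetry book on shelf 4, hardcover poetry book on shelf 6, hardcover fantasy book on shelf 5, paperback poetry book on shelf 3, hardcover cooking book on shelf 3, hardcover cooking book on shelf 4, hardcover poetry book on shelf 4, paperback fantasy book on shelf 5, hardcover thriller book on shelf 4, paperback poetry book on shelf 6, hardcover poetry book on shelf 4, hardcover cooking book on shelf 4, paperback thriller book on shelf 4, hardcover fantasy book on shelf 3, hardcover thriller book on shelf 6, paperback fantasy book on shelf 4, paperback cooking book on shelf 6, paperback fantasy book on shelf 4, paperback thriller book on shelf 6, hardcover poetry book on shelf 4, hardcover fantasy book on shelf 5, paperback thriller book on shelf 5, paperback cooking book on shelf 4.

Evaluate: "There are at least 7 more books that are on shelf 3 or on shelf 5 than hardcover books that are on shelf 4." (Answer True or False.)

False

books on shelf 3 or on shelf 5: 13.
hardcover books on shelf 4: 7.
The claim requires 13 − 7 = 6 ≥ 7, which does not hold.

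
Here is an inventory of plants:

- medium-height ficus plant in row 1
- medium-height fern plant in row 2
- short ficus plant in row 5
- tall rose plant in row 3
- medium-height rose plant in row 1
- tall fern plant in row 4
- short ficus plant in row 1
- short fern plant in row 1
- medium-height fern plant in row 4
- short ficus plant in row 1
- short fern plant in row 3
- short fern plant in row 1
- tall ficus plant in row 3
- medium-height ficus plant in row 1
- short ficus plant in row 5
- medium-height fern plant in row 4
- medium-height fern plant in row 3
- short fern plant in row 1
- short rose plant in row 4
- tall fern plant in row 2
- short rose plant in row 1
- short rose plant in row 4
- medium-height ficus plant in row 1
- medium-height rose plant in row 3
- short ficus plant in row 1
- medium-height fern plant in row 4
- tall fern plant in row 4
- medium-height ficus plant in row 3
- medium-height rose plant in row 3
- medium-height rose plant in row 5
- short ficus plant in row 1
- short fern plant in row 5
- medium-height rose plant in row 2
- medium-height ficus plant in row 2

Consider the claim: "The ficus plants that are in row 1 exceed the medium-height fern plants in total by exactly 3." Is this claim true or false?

|ficus plants in row 1| = 7.
|medium-height fern plants| = 5.
The claim requires 7 − 5 (= 2) to equal 3, which does not hold.

False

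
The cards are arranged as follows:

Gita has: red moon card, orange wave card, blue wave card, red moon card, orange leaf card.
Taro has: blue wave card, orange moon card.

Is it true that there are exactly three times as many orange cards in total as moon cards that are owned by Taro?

There are 3 orange cards.
Count of moon cards owned by Taro: 1.
The claim requires 3 = 3 × 1 = 3, which holds.

True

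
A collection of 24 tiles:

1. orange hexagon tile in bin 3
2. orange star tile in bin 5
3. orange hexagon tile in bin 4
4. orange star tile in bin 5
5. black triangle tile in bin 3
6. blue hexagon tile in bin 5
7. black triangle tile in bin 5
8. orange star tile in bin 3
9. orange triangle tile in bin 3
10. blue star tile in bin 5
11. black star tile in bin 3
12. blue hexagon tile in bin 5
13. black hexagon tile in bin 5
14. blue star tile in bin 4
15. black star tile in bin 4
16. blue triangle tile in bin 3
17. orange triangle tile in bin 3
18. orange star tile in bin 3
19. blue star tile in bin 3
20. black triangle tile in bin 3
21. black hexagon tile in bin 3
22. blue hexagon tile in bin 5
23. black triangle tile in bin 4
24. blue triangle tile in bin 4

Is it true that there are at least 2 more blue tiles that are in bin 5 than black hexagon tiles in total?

|blue tiles in bin 5| = 4.
|black hexagon tiles| = 2.
The claim requires 4 − 2 = 2 ≥ 2, which holds.

True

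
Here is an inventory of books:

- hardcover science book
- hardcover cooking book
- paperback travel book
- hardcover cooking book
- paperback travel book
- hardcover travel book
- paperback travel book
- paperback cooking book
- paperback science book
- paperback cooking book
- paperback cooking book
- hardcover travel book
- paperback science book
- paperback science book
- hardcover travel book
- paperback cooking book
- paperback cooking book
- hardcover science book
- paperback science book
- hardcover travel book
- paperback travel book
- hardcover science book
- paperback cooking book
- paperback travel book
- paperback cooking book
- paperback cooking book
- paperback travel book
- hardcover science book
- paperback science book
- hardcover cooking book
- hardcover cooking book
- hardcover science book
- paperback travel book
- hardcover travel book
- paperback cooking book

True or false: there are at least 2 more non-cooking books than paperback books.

non-cooking books: 22.
paperback books: 21.
The claim requires 22 − 21 = 1 ≥ 2, which does not hold.

False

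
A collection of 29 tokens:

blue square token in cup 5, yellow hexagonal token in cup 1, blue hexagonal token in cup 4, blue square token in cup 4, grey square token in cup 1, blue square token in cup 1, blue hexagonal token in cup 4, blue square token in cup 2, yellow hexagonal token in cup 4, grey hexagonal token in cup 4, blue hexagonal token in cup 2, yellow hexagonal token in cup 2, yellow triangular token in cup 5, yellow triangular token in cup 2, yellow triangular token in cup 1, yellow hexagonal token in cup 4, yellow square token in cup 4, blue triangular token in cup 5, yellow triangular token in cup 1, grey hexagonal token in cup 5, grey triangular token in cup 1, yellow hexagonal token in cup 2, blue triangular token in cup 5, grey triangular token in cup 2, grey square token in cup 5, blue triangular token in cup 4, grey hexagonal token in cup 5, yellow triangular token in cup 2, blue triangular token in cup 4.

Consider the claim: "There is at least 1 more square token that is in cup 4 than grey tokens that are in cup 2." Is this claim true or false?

True

There are 2 square tokens in cup 4.
There is 1 grey token in cup 2.
The claim requires 2 − 1 = 1 ≥ 1, which holds.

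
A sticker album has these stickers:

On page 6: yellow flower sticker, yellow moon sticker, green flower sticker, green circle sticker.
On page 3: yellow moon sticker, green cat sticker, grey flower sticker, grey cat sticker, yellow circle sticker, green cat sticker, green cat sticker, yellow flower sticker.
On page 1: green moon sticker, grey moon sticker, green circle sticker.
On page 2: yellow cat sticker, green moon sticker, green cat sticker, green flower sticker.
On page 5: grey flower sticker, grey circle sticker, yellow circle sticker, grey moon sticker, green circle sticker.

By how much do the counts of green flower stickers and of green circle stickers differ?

green flower stickers: 2. green circle stickers: 3.
|2 − 3| = 3 − 2 = 1.

1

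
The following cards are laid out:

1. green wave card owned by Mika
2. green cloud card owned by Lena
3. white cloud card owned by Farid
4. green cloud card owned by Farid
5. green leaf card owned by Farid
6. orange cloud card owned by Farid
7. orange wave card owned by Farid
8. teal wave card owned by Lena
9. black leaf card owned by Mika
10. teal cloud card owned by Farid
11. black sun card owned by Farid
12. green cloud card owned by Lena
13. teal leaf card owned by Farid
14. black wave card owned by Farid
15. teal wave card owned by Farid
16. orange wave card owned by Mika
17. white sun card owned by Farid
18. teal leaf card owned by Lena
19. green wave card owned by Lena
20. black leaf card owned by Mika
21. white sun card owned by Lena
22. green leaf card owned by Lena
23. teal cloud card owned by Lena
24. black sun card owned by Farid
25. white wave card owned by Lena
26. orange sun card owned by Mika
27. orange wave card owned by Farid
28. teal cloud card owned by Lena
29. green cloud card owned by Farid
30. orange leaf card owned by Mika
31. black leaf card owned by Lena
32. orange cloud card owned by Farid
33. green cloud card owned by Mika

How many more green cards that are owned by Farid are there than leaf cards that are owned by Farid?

green cards owned by Farid: 3.
leaf cards owned by Farid: 2.
3 − 2 = 1.

1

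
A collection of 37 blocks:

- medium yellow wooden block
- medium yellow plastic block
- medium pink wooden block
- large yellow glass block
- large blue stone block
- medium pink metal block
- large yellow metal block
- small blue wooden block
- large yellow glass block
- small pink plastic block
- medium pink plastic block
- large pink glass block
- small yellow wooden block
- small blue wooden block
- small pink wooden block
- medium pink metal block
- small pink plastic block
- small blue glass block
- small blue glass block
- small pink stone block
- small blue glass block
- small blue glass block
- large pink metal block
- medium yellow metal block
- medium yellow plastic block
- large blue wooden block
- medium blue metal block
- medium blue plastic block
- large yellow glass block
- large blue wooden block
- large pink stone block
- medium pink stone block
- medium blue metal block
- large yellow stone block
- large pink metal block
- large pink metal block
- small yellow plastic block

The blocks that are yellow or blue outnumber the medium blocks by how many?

11

blocks that are yellow or blue: 23.
medium blocks: 12.
23 − 12 = 11.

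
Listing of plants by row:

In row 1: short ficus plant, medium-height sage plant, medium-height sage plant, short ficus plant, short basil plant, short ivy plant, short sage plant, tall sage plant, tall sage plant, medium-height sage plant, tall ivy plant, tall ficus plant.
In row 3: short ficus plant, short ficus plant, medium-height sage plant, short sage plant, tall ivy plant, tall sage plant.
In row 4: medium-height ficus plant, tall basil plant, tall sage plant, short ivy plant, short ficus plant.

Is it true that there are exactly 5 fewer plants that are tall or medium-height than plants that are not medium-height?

plants that are tall or medium-height: 13.
plants that are not medium-height: 18.
The claim requires 18 − 13 (= 5) to equal 5, which holds.

True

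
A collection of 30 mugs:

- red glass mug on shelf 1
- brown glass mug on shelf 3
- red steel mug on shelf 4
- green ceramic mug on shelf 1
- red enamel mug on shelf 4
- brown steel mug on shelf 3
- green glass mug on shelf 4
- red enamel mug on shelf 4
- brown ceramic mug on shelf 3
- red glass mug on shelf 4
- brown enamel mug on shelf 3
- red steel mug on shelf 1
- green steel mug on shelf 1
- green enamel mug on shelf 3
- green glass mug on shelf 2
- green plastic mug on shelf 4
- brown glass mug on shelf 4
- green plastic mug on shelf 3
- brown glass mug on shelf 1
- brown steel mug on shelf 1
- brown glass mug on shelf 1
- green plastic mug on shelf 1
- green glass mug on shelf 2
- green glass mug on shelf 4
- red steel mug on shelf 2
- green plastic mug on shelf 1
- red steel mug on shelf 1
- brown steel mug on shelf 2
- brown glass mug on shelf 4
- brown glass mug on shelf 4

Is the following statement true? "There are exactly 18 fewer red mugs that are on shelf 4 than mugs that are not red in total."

red mugs on shelf 4: 4.
mugs that are not red: 22.
The claim requires 22 − 4 (= 18) to equal 18, which holds.

True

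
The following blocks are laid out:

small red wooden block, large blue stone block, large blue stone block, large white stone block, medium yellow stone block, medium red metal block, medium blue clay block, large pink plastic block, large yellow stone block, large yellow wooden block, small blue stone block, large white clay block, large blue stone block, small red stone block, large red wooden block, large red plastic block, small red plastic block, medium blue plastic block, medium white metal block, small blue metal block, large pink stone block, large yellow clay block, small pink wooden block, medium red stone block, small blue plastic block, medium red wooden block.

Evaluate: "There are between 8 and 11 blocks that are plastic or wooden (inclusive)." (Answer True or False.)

True

There are 10 blocks that are plastic or wooden.
The claim requires 8 ≤ 10 ≤ 11, which holds.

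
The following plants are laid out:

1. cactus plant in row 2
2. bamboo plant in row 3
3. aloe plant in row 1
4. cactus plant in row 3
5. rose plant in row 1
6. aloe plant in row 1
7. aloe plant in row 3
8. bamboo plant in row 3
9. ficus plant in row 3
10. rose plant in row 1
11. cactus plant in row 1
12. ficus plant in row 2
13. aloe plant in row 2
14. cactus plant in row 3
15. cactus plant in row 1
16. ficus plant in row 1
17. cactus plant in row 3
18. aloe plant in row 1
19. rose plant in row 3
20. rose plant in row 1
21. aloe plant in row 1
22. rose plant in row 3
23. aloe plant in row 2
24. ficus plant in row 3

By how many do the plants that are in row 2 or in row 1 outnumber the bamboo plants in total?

plants in row 2 or in row 1: 14.
bamboo plants: 2.
14 − 2 = 12.

12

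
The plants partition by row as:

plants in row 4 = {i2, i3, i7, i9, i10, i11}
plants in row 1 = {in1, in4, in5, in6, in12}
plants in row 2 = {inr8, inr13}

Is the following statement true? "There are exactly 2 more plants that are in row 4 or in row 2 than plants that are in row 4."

|plants in row 4 or in row 2| = 8.
|plants in row 4| = 6.
The claim requires 8 − 6 (= 2) to equal 2, which holds.

True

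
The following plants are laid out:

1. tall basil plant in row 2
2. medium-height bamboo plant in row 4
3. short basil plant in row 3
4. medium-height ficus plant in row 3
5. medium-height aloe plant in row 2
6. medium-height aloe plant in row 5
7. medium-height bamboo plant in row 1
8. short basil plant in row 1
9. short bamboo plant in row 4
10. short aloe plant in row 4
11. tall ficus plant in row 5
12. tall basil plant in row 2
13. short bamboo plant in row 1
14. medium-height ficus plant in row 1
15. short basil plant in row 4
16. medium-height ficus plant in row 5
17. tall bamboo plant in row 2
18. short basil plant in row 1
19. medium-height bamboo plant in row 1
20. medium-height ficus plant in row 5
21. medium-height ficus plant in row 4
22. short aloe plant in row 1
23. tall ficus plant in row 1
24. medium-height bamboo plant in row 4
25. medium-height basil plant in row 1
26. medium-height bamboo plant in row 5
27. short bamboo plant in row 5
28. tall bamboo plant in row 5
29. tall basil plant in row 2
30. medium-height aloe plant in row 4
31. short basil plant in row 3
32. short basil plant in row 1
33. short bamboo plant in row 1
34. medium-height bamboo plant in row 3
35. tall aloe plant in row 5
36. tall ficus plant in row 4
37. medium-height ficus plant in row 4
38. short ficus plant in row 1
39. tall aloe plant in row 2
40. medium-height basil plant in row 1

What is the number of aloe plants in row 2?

2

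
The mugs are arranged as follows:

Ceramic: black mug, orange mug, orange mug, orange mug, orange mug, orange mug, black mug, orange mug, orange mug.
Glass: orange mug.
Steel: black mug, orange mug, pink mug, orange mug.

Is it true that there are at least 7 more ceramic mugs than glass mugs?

True

There are 9 ceramic mugs.
There is 1 glass mug.
The claim requires 9 − 1 = 8 ≥ 7, which holds.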